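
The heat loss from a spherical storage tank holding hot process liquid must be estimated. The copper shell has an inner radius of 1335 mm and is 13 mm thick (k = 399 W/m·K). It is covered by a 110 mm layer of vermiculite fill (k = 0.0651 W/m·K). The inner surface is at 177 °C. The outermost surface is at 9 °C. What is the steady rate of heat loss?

Q ≈ 2460 W

Radial (spherical) resistances in series:
R_copper shell = (1/1.335 − 1/1.348)/(4π×399) = 1.441×10^-6 K/W
R_vermiculite fill = (1/1.348 − 1/1.458)/(4π×0.0651) = 0.06842 K/W
R_total = 0.06842 K/W
Q = ΔT/R_total = 168/0.06842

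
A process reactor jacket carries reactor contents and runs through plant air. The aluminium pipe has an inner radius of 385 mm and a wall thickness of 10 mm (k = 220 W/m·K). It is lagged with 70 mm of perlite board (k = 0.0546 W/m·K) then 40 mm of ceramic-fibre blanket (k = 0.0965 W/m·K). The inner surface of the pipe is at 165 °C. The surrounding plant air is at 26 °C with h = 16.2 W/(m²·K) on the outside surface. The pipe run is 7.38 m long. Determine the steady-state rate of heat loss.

Per-layer cylindrical resistances, series-summed:
R_aluminium pipe wall = ln(395/385)/(2π×220×7.38) = 2.514×10^-6 K/W
R_perlite board = ln(465/395)/(2π×0.0546×7.38) = 0.06444 K/W
R_ceramic-fibre blanket = ln(505/465)/(2π×0.0965×7.38) = 0.01844 K/W
R_outer film = 1/(h_o·2πr_oL) = 1/(16.2×2π×0.505×7.38) = 0.002636 K/W
R_total = 0.08552 K/W
Q = ΔT/R_total = 139/0.08552

Q ≈ 1630 W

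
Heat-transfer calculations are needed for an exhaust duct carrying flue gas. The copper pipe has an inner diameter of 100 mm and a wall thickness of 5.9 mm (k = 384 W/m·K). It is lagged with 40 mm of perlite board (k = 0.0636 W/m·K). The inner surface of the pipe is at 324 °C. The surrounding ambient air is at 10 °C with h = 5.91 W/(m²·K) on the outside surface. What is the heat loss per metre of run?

q′ ≈ 192 W/m

Cylindrical conduction, so R = ln(r₂/r₁)/(2πkL) per layer, in series:
R_copper pipe wall = ln(55.9/50)/(2π×384×1) = 4.623×10^-5 K/W
R_perlite board = ln(95.9/55.9)/(2π×0.0636×1) = 1.351 K/W
R_outer film = 1/(h_o·2πr_oL) = 1/(5.91×2π×0.0959×1) = 0.2808 K/W
R_total = 1.632 K/W
Q = ΔT/R_total = 314/1.632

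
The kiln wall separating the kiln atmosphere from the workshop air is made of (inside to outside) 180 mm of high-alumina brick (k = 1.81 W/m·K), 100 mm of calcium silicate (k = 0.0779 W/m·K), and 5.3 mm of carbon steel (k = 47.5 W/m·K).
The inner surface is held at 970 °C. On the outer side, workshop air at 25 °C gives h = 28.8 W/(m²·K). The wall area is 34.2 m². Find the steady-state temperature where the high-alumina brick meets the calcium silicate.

T ≈ 904 °C

Using the resistance-network approach (series):
R_high-alumina brick = L/(kA) = 0.18/(1.81×34.2) = 0.002908 K/W
R_calcium silicate = L/(kA) = 0.1/(0.0779×34.2) = 0.03754 K/W
R_carbon steel = L/(kA) = 0.0053/(47.5×34.2) = 3.263×10^-6 K/W
R_outer film = 1/(h_o·A) = 1/(28.8×34.2) = 0.001015 K/W
R_total = 0.04146 K/W;  Q = ΔT/R_total = 945/0.04146 = 22790 W
T_interface = T_inner − Q·ΣR(inner→interface) = 970 − 22800×0.002908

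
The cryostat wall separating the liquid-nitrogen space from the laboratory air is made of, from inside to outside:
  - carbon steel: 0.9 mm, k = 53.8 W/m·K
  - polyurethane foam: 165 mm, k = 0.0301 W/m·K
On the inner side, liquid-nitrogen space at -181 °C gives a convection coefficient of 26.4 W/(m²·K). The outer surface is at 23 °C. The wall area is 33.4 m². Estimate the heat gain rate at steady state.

Q ≈ 1230 W

Thermal resistances in series:
R_inner film = 1/(h_i·A) = 1/(26.4×33.4) = 0.001134 K/W
R_carbon steel = L/(kA) = 0.0009/(53.8×33.4) = 5.009×10^-7 K/W
R_polyurethane foam = L/(kA) = 0.165/(0.0301×33.4) = 0.1641 K/W
R_total = 0.1653 K/W
Q = ΔT / R_total = 204 / 0.1653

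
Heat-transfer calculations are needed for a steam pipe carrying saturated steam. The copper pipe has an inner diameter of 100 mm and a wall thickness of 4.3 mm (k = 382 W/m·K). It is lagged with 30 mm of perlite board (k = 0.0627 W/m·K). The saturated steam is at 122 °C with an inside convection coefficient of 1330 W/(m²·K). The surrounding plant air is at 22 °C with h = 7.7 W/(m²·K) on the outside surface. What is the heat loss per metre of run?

q′ ≈ 73.3 W/m

For a radial system each layer contributes R = ln(r_out/r_in)/(2πkL); films add R = 1/(hA).
R_inner film = 1/(h_i·2πr₁L) = 1/(1330×2π×0.05×1) = 0.002393 K/W
R_copper pipe wall = ln(54.3/50)/(2π×382×1) = 3.437×10^-5 K/W
R_perlite board = ln(84.3/54.3)/(2π×0.0627×1) = 1.117 K/W
R_outer film = 1/(h_o·2πr_oL) = 1/(7.7×2π×0.0843×1) = 0.2452 K/W
R_total = 1.364 K/W
Q = ΔT/R_total = 100/1.364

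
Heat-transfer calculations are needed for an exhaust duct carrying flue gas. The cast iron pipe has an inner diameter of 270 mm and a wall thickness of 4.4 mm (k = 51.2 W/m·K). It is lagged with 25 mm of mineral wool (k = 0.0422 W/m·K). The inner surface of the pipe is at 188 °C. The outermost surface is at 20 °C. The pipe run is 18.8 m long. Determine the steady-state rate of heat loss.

Radial resistances (cylindrical: R_cond = ln(r_o/r_i)/(2πkL), R_conv = 1/(h·2πrL)):
R_cast iron pipe wall = ln(139.4/135)/(2π×51.2×18.8) = 5.303×10^-6 K/W
R_mineral wool = ln(164.4/139.4)/(2π×0.0422×18.8) = 0.03309 K/W
R_total = 0.0331 K/W
Q = ΔT/R_total = 168/0.0331

Q ≈ 5080 W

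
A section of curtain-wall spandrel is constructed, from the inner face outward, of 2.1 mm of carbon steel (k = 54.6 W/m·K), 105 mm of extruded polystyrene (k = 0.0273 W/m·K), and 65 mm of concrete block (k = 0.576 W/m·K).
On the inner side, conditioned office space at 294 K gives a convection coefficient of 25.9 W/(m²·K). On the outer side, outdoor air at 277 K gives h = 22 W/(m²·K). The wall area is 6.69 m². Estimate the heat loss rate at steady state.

Series thermal resistances:
R_inner film = 1/(h_i·A) = 1/(25.9×6.69) = 0.005771 K/W
R_carbon steel = L/(kA) = 0.0021/(54.6×6.69) = 5.749×10^-6 K/W
R_extruded polystyrene = L/(kA) = 0.105/(0.0273×6.69) = 0.5749 K/W
R_concrete block = L/(kA) = 0.065/(0.576×6.69) = 0.01687 K/W
R_outer film = 1/(h_o·A) = 1/(22×6.69) = 0.006794 K/W
R_total = 0.6044 K/W
Q = ΔT / R_total = 17 / 0.6044

Q ≈ 28.1 W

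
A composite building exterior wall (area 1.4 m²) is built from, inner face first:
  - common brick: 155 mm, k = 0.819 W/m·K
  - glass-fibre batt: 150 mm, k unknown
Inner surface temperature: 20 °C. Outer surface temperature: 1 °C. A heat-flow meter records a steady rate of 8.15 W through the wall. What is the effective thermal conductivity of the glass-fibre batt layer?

Treating each layer as a thermal resistance in series:
R_common brick = L/(kA) = 0.155/(0.819×1.4) = 0.1352 K/W
Sum of known resistances R_other = 0.1352 K/W
Total R = ΔT/Q = 19/8.15 = 2.331 K/W
R_glass-fibre batt = R_total − R_other = 2.196 K/W
k = L/(R·A) = 0.15/(2.196×1.4)

k ≈ 0.0488 W/(m·K)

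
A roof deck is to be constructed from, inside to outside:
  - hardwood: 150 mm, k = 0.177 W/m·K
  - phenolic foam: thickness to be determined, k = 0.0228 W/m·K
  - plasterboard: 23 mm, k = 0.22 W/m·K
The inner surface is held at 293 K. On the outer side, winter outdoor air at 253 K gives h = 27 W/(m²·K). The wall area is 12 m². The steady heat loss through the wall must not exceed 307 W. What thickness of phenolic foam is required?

Series thermal resistances:
R_hardwood = L/(kA) = 0.15/(0.177×12) = 0.07062 K/W
R_plasterboard = L/(kA) = 0.023/(0.22×12) = 0.008712 K/W
R_outer film = 1/(h_o·A) = 1/(27×12) = 0.003086 K/W
Sum of the known resistances R_other = 0.08242 K/W
Required total resistance R_tot = ΔT/Q_allow = 40/307 = 0.1303 K/W
R_phenolic foam = R_tot − R_other = 0.04787 K/W
L = R·k·A = 0.04787×0.0228×12

L ≈ 13.1 mm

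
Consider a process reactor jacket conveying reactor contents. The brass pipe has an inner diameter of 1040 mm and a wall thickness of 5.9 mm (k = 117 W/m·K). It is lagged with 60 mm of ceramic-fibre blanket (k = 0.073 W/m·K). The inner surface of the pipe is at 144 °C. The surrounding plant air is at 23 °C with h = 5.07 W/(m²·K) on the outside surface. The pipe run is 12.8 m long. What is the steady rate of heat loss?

Q ≈ 5360 W

Treating each annulus and film as a series resistance:
R_brass pipe wall = ln(525.9/520)/(2π×117×12.8) = 1.199×10^-6 K/W
R_ceramic-fibre blanket = ln(585.9/525.9)/(2π×0.073×12.8) = 0.0184 K/W
R_outer film = 1/(h_o·2πr_oL) = 1/(5.07×2π×0.5859×12.8) = 0.004186 K/W
R_total = 0.02259 K/W
Q = ΔT/R_total = 121/0.02259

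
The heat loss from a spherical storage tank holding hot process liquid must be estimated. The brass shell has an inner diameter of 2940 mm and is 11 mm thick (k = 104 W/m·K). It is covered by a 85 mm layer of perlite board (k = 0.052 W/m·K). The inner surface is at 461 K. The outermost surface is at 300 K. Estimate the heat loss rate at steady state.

Q ≈ 2870 W

For a spherical shell R = (1/r₁ − 1/r₂)/(4πk); film R = 1/(h·4πr²). In series:
R_brass shell = (1/1.47 − 1/1.481)/(4π×104) = 3.866×10^-6 K/W
R_perlite board = (1/1.481 − 1/1.566)/(4π×0.052) = 0.05609 K/W
R_total = 0.05609 K/W
Q = ΔT/R_total = 161/0.05609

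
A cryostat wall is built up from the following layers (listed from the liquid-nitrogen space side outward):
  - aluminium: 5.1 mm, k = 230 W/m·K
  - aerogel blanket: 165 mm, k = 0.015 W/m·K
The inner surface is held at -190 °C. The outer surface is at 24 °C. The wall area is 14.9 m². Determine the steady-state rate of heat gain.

Q ≈ 290 W

Treating each layer as a thermal resistance in series:
R_aluminium = L/(kA) = 0.0051/(230×14.9) = 1.488×10^-6 K/W
R_aerogel blanket = L/(kA) = 0.165/(0.015×14.9) = 0.7383 K/W
R_total = 0.7383 K/W
Q = ΔT / R_total = 214 / 0.7383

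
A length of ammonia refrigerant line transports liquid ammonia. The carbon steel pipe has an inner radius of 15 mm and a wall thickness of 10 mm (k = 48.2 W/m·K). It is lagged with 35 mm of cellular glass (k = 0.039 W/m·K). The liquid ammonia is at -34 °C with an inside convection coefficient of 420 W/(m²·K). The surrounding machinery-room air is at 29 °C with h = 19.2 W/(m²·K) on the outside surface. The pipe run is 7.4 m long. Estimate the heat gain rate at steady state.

Q ≈ 125 W

Cylindrical conduction, so R = ln(r₂/r₁)/(2πkL) per layer, in series:
R_inner film = 1/(h_i·2πr₁L) = 1/(420×2π×0.015×7.4) = 0.003414 K/W
R_carbon steel pipe wall = ln(25/15)/(2π×48.2×7.4) = 2.279×10^-4 K/W
R_cellular glass = ln(60/25)/(2π×0.039×7.4) = 0.4828 K/W
R_outer film = 1/(h_o·2πr_oL) = 1/(19.2×2π×0.06×7.4) = 0.01867 K/W
R_total = 0.5051 K/W
Q = ΔT/R_total = 63/0.5051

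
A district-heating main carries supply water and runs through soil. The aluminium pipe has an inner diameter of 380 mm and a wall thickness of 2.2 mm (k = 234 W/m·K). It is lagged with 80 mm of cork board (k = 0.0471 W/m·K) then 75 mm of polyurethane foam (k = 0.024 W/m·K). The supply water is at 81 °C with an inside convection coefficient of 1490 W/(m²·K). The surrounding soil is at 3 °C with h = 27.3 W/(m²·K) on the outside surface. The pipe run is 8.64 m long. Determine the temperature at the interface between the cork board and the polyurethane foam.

Cylindrical conduction, so R = ln(r₂/r₁)/(2πkL) per layer, in series:
R_inner film = 1/(h_i·2πr₁L) = 1/(1490×2π×0.19×8.64) = 6.507×10^-5 K/W
R_aluminium pipe wall = ln(192.2/190)/(2π×234×8.64) = 9.063×10^-7 K/W
R_cork board = ln(272.2/192.2)/(2π×0.0471×8.64) = 0.1361 K/W
R_polyurethane foam = ln(347.2/272.2)/(2π×0.024×8.64) = 0.1868 K/W
R_outer film = 1/(h_o·2πr_oL) = 1/(27.3×2π×0.3472×8.64) = 0.001943 K/W
R_total = 0.3249 K/W
Q = ΔT/R_total = 78/0.3249
Q = 240 W
T_interface = T_inner − Q·ΣR(inner→interface) = 81 − 240×0.1362

T ≈ 48.3 °C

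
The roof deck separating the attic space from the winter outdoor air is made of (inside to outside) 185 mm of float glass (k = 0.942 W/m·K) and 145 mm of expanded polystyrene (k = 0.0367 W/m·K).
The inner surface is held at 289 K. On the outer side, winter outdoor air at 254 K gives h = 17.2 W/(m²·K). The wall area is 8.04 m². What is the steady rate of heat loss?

Q ≈ 66.9 W

Series thermal resistances:
R_float glass = L/(kA) = 0.185/(0.942×8.04) = 0.02443 K/W
R_expanded polystyrene = L/(kA) = 0.145/(0.0367×8.04) = 0.4914 K/W
R_outer film = 1/(h_o·A) = 1/(17.2×8.04) = 0.007231 K/W
R_total = 0.5231 K/W
Q = ΔT / R_total = 35 / 0.5231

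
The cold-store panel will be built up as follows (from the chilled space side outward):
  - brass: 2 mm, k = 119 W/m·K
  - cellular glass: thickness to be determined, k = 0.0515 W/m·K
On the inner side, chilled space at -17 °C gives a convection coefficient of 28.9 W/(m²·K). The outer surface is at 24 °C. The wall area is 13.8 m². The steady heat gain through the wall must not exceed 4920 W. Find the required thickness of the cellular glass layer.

L ≈ 4.14 mm

Thermal resistances in series:
R_inner film = 1/(h_i·A) = 1/(28.9×13.8) = 0.002507 K/W
R_brass = L/(kA) = 0.002/(119×13.8) = 1.218×10^-6 K/W
Sum of the known resistances R_other = 0.002509 K/W
Required total resistance R_tot = ΔT/Q_allow = 41/4920 = 0.008333 K/W
R_cellular glass = R_tot − R_other = 0.005825 K/W
L = R·k·A = 0.005825×0.0515×13.8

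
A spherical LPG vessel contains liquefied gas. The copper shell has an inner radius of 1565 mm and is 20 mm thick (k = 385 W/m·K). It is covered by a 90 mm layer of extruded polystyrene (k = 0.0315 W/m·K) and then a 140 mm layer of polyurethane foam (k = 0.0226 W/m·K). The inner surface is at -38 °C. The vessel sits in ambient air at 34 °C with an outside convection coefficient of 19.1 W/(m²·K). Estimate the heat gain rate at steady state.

Q ≈ 289 W

Spherical conduction: R = (1/r_in − 1/r_out)/(4πk) per layer; series-sum.
R_copper shell = (1/1.565 − 1/1.585)/(4π×385) = 1.667×10^-6 K/W
R_extruded polystyrene = (1/1.585 − 1/1.675)/(4π×0.0315) = 0.08564 K/W
R_polyurethane foam = (1/1.675 − 1/1.815)/(4π×0.0226) = 0.1622 K/W
R_outer film = 1/(h·4πr_o²) = 1/(19.1×4π×1.815²) = 0.001265 K/W
R_total = 0.2491 K/W
Q = ΔT/R_total = 72/0.2491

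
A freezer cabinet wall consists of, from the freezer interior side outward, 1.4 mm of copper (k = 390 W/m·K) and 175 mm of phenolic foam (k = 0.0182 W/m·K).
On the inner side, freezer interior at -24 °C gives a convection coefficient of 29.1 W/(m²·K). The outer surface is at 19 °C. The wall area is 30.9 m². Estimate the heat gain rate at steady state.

Q ≈ 138 W

Using the resistance-network approach (series):
R_inner film = 1/(h_i·A) = 1/(29.1×30.9) = 0.001112 K/W
R_copper = L/(kA) = 0.0014/(390×30.9) = 1.162×10^-7 K/W
R_phenolic foam = L/(kA) = 0.175/(0.0182×30.9) = 0.3112 K/W
R_total = 0.3123 K/W
Q = ΔT / R_total = 43 / 0.3123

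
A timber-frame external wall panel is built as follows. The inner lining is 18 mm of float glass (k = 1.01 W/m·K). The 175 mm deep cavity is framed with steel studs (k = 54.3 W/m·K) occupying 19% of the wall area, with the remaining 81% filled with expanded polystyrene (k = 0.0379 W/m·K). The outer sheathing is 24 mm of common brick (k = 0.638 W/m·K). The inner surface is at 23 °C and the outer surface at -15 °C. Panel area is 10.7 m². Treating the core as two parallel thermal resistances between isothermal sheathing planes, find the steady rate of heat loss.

Q ≈ 5620 W

Sheathing layers in series; stud and cavity paths in parallel between them.
R_inner = 0.018/(1.01×10.7) = 0.001666 K/W
R_stud  = 0.175/(54.3×0.19×10.7) = 0.001585 K/W
R_cav   = 0.175/(0.0379×0.81×10.7) = 0.5328 K/W
1/R_core = 1/R_stud + 1/R_cav → R_core = 0.001581 K/W
R_outer = 0.024/(0.638×10.7) = 0.003516 K/W
R_total = 0.006762 K/W
Q = ΔT/R_total = 38/0.006762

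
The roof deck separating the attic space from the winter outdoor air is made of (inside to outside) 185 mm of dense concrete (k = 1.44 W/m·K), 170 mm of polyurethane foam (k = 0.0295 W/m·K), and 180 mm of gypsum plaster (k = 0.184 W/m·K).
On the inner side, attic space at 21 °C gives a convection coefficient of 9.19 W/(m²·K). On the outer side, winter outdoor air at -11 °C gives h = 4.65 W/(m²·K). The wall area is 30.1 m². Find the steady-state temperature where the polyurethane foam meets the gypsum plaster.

Using the resistance-network approach (series):
R_inner film = 1/(h_i·A) = 1/(9.19×30.1) = 0.003615 K/W
R_dense concrete = L/(kA) = 0.185/(1.44×30.1) = 0.004268 K/W
R_polyurethane foam = L/(kA) = 0.17/(0.0295×30.1) = 0.1915 K/W
R_gypsum plaster = L/(kA) = 0.18/(0.184×30.1) = 0.0325 K/W
R_outer film = 1/(h_o·A) = 1/(4.65×30.1) = 0.007145 K/W
R_total = 0.239 K/W;  Q = ΔT/R_total = 32/0.239 = 133.9 W
T_interface = T_inner − Q·ΣR(inner→interface) = 21 − 134×0.1993

T ≈ -5.69 °C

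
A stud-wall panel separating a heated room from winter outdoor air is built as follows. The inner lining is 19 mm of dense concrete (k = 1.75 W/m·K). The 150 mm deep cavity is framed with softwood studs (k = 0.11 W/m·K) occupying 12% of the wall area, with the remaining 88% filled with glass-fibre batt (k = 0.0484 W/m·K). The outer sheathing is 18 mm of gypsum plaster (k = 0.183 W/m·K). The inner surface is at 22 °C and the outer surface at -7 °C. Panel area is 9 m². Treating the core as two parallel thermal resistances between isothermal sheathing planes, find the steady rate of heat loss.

Q ≈ 93.3 W

Sheathing layers in series; stud and cavity paths in parallel between them.
R_inner = 0.019/(1.75×9) = 0.001206 K/W
R_stud  = 0.15/(0.11×0.12×9) = 1.263 K/W
R_cav   = 0.15/(0.0484×0.88×9) = 0.3913 K/W
1/R_core = 1/R_stud + 1/R_cav → R_core = 0.2987 K/W
R_outer = 0.018/(0.183×9) = 0.01093 K/W
R_total = 0.3109 K/W
Q = ΔT/R_total = 29/0.3109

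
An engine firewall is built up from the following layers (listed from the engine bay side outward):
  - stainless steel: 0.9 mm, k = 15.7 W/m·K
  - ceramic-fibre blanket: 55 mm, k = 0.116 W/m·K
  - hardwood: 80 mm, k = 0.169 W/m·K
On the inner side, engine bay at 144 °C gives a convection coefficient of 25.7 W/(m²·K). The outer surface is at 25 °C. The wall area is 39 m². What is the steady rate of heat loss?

Q ≈ 4700 W

Treating each layer as a thermal resistance in series:
R_inner film = 1/(h_i·A) = 1/(25.7×39) = 9.977×10^-4 K/W
R_stainless steel = L/(kA) = 0.0009/(15.7×39) = 1.47×10^-6 K/W
R_ceramic-fibre blanket = L/(kA) = 0.055/(0.116×39) = 0.01216 K/W
R_hardwood = L/(kA) = 0.08/(0.169×39) = 0.01214 K/W
R_total = 0.02529 K/W
Q = ΔT / R_total = 119 / 0.02529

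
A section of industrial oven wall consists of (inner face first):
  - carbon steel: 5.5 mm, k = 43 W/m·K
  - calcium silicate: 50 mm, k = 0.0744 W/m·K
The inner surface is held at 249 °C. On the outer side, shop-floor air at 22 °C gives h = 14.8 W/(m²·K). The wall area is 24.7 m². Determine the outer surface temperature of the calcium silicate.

Series thermal resistances:
R_carbon steel = L/(kA) = 0.0055/(43×24.7) = 5.178×10^-6 K/W
R_calcium silicate = L/(kA) = 0.05/(0.0744×24.7) = 0.02721 K/W
R_outer film = 1/(h_o·A) = 1/(14.8×24.7) = 0.002736 K/W
R_total = 0.02995 K/W;  Q = ΔT/R_total = 227/0.02995 = 7580 W
T_interface = T_inner − Q·ΣR(inner→interface) = 249 − 7580×0.02721

T ≈ 42.7 °C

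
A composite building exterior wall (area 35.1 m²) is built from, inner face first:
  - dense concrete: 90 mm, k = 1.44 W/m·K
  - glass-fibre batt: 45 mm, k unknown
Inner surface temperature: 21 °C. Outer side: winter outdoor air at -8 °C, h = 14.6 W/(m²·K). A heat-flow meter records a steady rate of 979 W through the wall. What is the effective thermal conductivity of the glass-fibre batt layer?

Series thermal resistances:
R_dense concrete = L/(kA) = 0.09/(1.44×35.1) = 0.001781 K/W
R_outer film = 1/(h_o·A) = 1/(14.6×35.1) = 0.001951 K/W
Sum of known resistances R_other = 0.003732 K/W
Total R = ΔT/Q = 29/979 = 0.02962 K/W
R_glass-fibre batt = R_total − R_other = 0.02589 K/W
k = L/(R·A) = 0.045/(0.02589×35.1)

k ≈ 0.0495 W/(m·K)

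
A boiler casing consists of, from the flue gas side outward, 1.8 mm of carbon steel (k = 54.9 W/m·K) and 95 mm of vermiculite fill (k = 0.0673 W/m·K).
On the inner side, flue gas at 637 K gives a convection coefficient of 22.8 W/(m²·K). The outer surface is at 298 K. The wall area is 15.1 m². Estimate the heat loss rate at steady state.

Treating each layer as a thermal resistance in series:
R_inner film = 1/(h_i·A) = 1/(22.8×15.1) = 0.002905 K/W
R_carbon steel = L/(kA) = 0.0018/(54.9×15.1) = 2.171×10^-6 K/W
R_vermiculite fill = L/(kA) = 0.095/(0.0673×15.1) = 0.09348 K/W
R_total = 0.09639 K/W
Q = ΔT / R_total = 339 / 0.09639

Q ≈ 3520 W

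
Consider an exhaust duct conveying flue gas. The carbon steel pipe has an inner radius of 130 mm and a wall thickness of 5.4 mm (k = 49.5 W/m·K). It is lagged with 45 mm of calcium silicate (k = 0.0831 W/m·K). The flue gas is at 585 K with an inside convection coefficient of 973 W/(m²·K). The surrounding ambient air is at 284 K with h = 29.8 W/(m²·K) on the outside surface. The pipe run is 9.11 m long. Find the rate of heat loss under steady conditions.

Q ≈ 4720 W

Treating each annulus and film as a series resistance:
R_inner film = 1/(h_i·2πr₁L) = 1/(973×2π×0.13×9.11) = 1.381×10^-4 K/W
R_carbon steel pipe wall = ln(135.4/130)/(2π×49.5×9.11) = 1.436×10^-5 K/W
R_calcium silicate = ln(180.4/135.4)/(2π×0.0831×9.11) = 0.06032 K/W
R_outer film = 1/(h_o·2πr_oL) = 1/(29.8×2π×0.1804×9.11) = 0.00325 K/W
R_total = 0.06373 K/W
Q = ΔT/R_total = 301/0.06373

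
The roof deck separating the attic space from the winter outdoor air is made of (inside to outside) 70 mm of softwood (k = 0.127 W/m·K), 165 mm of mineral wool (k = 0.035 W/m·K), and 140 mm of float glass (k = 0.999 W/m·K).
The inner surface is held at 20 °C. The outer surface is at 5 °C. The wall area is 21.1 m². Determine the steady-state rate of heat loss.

Series thermal resistances:
R_softwood = L/(kA) = 0.07/(0.127×21.1) = 0.02612 K/W
R_mineral wool = L/(kA) = 0.165/(0.035×21.1) = 0.2234 K/W
R_float glass = L/(kA) = 0.14/(0.999×21.1) = 0.006642 K/W
R_total = 0.2562 K/W
Q = ΔT / R_total = 15 / 0.2562

Q ≈ 58.6 W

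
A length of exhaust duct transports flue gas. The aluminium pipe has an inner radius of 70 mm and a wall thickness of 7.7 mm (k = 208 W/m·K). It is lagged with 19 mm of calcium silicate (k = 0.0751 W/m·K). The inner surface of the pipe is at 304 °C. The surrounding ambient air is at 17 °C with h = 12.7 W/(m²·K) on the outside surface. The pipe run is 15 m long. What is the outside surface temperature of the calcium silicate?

T ≈ 79.7 °C

Radial resistances (cylindrical: R_cond = ln(r_o/r_i)/(2πkL), R_conv = 1/(h·2πrL)):
R_aluminium pipe wall = ln(77.7/70)/(2π×208×15) = 5.324×10^-6 K/W
R_calcium silicate = ln(96.7/77.7)/(2π×0.0751×15) = 0.03091 K/W
R_outer film = 1/(h_o·2πr_oL) = 1/(12.7×2π×0.0967×15) = 0.00864 K/W
R_total = 0.03955 K/W
Q = ΔT/R_total = 287/0.03955
Q = 7260 W
T_interface = T_inner − Q·ΣR(inner→interface) = 304 − 7260×0.03091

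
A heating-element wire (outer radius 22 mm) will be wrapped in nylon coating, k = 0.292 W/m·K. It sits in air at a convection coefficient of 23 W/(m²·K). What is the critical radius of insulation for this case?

For a cylinder r_cr = k/h = 0.292/23
r_cr = 12.7 mm; since the bare radius (22 mm) is above r_cr, any added insulation will reduce heat loss.

r_cr ≈ 12.7 mm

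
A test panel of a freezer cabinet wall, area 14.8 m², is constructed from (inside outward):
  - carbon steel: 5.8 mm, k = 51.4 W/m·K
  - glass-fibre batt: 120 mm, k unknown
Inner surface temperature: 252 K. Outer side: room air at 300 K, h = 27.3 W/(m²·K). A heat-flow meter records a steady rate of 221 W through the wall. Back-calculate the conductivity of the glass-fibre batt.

k ≈ 0.0378 W/(m·K)

Model the wall as resistances in series:
R_carbon steel = L/(kA) = 0.0058/(51.4×14.8) = 7.624×10^-6 K/W
R_outer film = 1/(h_o·A) = 1/(27.3×14.8) = 0.002475 K/W
Sum of known resistances R_other = 0.002483 K/W
Total R = ΔT/Q = 48/221 = 0.2172 K/W
R_glass-fibre batt = R_total − R_other = 0.2147 K/W
k = L/(R·A) = 0.12/(0.2147×14.8)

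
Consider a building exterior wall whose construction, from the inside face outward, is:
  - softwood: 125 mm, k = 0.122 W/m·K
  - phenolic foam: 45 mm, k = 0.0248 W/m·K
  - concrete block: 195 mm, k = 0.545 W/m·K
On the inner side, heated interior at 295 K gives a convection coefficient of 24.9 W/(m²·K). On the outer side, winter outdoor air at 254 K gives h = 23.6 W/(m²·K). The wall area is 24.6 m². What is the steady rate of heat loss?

Q ≈ 308 W

Model the wall as resistances in series:
R_inner film = 1/(h_i·A) = 1/(24.9×24.6) = 0.001633 K/W
R_softwood = L/(kA) = 0.125/(0.122×24.6) = 0.04165 K/W
R_phenolic foam = L/(kA) = 0.045/(0.0248×24.6) = 0.07376 K/W
R_concrete block = L/(kA) = 0.195/(0.545×24.6) = 0.01454 K/W
R_outer film = 1/(h_o·A) = 1/(23.6×24.6) = 0.001722 K/W
R_total = 0.1333 K/W
Q = ΔT / R_total = 41 / 0.1333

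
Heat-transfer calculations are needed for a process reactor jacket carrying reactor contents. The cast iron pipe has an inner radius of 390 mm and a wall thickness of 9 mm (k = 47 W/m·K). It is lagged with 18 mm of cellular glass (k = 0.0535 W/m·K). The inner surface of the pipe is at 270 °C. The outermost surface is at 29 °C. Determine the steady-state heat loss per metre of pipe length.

Cylindrical conduction, so R = ln(r₂/r₁)/(2πkL) per layer, in series:
R_cast iron pipe wall = ln(399/390)/(2π×47×1) = 7.726×10^-5 K/W
R_cellular glass = ln(417/399)/(2π×0.0535×1) = 0.1313 K/W
R_total = 0.1313 K/W
Q = ΔT/R_total = 241/0.1313

q′ ≈ 1830 W/m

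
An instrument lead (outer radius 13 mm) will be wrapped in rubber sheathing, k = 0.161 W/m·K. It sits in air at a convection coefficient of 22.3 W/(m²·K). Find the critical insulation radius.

r_cr ≈ 7.22 mm

For a cylinder r_cr = k/h = 0.161/22.3
r_cr = 7.22 mm; since the bare radius (13 mm) is above r_cr, any added insulation will reduce heat loss.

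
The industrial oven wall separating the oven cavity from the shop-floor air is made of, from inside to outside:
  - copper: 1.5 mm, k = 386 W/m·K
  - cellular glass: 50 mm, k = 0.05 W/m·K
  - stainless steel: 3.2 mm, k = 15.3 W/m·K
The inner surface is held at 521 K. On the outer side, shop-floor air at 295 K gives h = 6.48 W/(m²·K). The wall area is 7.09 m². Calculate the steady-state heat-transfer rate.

Thermal resistances in series:
R_copper = L/(kA) = 0.0015/(386×7.09) = 5.481×10^-7 K/W
R_cellular glass = L/(kA) = 0.05/(0.05×7.09) = 0.141 K/W
R_stainless steel = L/(kA) = 0.0032/(15.3×7.09) = 2.95×10^-5 K/W
R_outer film = 1/(h_o·A) = 1/(6.48×7.09) = 0.02177 K/W
R_total = 0.1628 K/W
Q = ΔT / R_total = 226 / 0.1628

Q ≈ 1390 W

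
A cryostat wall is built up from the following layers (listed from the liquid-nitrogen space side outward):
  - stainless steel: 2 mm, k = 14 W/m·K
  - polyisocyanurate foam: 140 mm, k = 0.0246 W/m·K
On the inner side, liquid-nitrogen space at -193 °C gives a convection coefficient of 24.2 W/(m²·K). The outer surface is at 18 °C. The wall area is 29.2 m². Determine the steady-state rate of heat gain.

Q ≈ 1070 W

Series thermal resistances:
R_inner film = 1/(h_i·A) = 1/(24.2×29.2) = 0.001415 K/W
R_stainless steel = L/(kA) = 0.002/(14×29.2) = 4.892×10^-6 K/W
R_polyisocyanurate foam = L/(kA) = 0.14/(0.0246×29.2) = 0.1949 K/W
R_total = 0.1963 K/W
Q = ΔT / R_total = 211 / 0.1963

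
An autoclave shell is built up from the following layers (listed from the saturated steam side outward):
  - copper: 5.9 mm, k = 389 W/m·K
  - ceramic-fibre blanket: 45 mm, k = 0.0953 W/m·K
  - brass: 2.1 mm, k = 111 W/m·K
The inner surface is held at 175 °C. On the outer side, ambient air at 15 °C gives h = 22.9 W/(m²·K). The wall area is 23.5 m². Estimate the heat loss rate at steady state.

Series thermal resistances:
R_copper = L/(kA) = 0.0059/(389×23.5) = 6.454×10^-7 K/W
R_ceramic-fibre blanket = L/(kA) = 0.045/(0.0953×23.5) = 0.02009 K/W
R_brass = L/(kA) = 0.0021/(111×23.5) = 8.051×10^-7 K/W
R_outer film = 1/(h_o·A) = 1/(22.9×23.5) = 0.001858 K/W
R_total = 0.02195 K/W
Q = ΔT / R_total = 160 / 0.02195

Q ≈ 7290 W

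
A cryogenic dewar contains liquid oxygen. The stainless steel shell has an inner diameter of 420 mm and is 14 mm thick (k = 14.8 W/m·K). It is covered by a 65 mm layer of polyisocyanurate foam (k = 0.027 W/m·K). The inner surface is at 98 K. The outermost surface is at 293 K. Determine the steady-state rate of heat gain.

Q ≈ 65.9 W

Spherical conduction: R = (1/r_in − 1/r_out)/(4πk) per layer; series-sum.
R_stainless steel shell = (1/0.21 − 1/0.224)/(4π×14.8) = 0.0016 K/W
R_polyisocyanurate foam = (1/0.224 − 1/0.289)/(4π×0.027) = 2.959 K/W
R_total = 2.961 K/W
Q = ΔT/R_total = 195/2.961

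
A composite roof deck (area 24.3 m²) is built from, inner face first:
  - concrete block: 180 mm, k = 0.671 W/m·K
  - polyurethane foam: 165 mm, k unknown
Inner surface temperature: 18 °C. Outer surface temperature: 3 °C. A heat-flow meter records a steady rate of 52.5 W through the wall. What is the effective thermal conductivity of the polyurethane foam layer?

Treating each layer as a thermal resistance in series:
R_concrete block = L/(kA) = 0.18/(0.671×24.3) = 0.01104 K/W
Sum of known resistances R_other = 0.01104 K/W
Total R = ΔT/Q = 15/52.5 = 0.2857 K/W
R_polyurethane foam = R_total − R_other = 0.2747 K/W
k = L/(R·A) = 0.165/(0.2747×24.3)

k ≈ 0.0247 W/(m·K)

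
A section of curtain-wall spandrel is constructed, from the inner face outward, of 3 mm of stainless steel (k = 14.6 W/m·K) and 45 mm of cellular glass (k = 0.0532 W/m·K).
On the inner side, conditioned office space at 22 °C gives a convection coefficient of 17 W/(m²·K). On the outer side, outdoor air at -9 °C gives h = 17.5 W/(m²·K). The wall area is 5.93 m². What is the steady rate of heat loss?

Q ≈ 191 W

Treating each layer as a thermal resistance in series:
R_inner film = 1/(h_i·A) = 1/(17×5.93) = 0.00992 K/W
R_stainless steel = L/(kA) = 0.003/(14.6×5.93) = 3.465×10^-5 K/W
R_cellular glass = L/(kA) = 0.045/(0.0532×5.93) = 0.1426 K/W
R_outer film = 1/(h_o·A) = 1/(17.5×5.93) = 0.009636 K/W
R_total = 0.1622 K/W
Q = ΔT / R_total = 31 / 0.1622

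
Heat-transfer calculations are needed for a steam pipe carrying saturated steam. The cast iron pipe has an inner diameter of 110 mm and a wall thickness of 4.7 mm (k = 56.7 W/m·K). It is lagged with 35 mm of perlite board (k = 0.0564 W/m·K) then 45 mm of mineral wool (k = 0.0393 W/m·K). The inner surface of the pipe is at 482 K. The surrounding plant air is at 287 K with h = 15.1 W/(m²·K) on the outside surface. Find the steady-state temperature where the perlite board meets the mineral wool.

Radial resistances (cylindrical: R_cond = ln(r_o/r_i)/(2πkL), R_conv = 1/(h·2πrL)):
R_cast iron pipe wall = ln(59.7/55)/(2π×56.7×1) = 2.302×10^-4 K/W
R_perlite board = ln(94.7/59.7)/(2π×0.0564×1) = 1.302 K/W
R_mineral wool = ln(139.7/94.7)/(2π×0.0393×1) = 1.574 K/W
R_outer film = 1/(h_o·2πr_oL) = 1/(15.1×2π×0.1397×1) = 0.07545 K/W
R_total = 2.952 K/W
Q = ΔT/R_total = 195/2.952
Q = 66.1 W/m
T_interface = T_inner − Q·ΣR(inner→interface) = 482 − 66.1×1.302

T ≈ 396 K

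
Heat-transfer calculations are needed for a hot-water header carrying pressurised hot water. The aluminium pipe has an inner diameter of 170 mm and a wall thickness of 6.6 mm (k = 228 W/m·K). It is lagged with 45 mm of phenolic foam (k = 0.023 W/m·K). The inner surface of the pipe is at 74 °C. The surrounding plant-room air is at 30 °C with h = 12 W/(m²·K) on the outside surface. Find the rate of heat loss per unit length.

q′ ≈ 15.4 W/m

Treating each annulus and film as a series resistance:
R_aluminium pipe wall = ln(91.6/85)/(2π×228×1) = 5.22×10^-5 K/W
R_phenolic foam = ln(136.6/91.6)/(2π×0.023×1) = 2.765 K/W
R_outer film = 1/(h_o·2πr_oL) = 1/(12×2π×0.1366×1) = 0.09709 K/W
R_total = 2.862 K/W
Q = ΔT/R_total = 44/2.862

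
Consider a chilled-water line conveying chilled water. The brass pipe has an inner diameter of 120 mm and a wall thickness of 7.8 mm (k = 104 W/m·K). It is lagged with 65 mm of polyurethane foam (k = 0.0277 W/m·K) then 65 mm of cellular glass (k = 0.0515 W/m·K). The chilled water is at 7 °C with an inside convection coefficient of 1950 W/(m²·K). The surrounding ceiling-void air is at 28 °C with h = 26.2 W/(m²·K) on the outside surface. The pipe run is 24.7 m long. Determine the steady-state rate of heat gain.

Q ≈ 101 W

For a radial system each layer contributes R = ln(r_out/r_in)/(2πkL); films add R = 1/(hA).
R_inner film = 1/(h_i·2πr₁L) = 1/(1950×2π×0.06×24.7) = 5.507×10^-5 K/W
R_brass pipe wall = ln(67.8/60)/(2π×104×24.7) = 7.572×10^-6 K/W
R_polyurethane foam = ln(132.8/67.8)/(2π×0.0277×24.7) = 0.1564 K/W
R_cellular glass = ln(197.8/132.8)/(2π×0.0515×24.7) = 0.04985 K/W
R_outer film = 1/(h_o·2πr_oL) = 1/(26.2×2π×0.1978×24.7) = 0.001243 K/W
R_total = 0.2075 K/W
Q = ΔT/R_total = 21/0.2075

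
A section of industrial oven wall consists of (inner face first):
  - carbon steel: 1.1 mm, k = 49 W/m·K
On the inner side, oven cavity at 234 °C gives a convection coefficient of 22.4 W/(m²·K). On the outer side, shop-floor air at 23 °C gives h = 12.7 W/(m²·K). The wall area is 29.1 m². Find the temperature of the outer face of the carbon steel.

Series thermal resistances:
R_inner film = 1/(h_i·A) = 1/(22.4×29.1) = 0.001534 K/W
R_carbon steel = L/(kA) = 0.0011/(49×29.1) = 7.714×10^-7 K/W
R_outer film = 1/(h_o·A) = 1/(12.7×29.1) = 0.002706 K/W
R_total = 0.004241 K/W;  Q = ΔT/R_total = 211/0.004241 = 49760 W
T_interface = T_inner − Q·ΣR(inner→interface) = 234 − 49800×0.001535

T ≈ 158 °C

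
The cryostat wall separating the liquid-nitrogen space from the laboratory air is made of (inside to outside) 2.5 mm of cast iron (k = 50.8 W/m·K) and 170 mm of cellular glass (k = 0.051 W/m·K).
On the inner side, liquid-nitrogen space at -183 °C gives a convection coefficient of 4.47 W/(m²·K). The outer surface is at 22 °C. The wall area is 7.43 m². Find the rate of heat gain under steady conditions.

Q ≈ 428 W

Model the wall as resistances in series:
R_inner film = 1/(h_i·A) = 1/(4.47×7.43) = 0.03011 K/W
R_cast iron = L/(kA) = 0.0025/(50.8×7.43) = 6.623×10^-6 K/W
R_cellular glass = L/(kA) = 0.17/(0.051×7.43) = 0.4486 K/W
R_total = 0.4787 K/W
Q = ΔT / R_total = 205 / 0.4787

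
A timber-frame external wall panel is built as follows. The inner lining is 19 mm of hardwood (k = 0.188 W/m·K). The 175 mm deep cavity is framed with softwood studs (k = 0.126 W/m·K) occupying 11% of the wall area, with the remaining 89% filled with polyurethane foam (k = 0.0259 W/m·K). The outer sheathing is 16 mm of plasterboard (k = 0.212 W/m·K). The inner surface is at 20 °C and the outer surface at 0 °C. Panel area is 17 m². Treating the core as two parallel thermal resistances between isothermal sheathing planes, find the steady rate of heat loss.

Sheathing layers in series; stud and cavity paths in parallel between them.
R_inner = 0.019/(0.188×17) = 0.005945 K/W
R_stud  = 0.175/(0.126×0.11×17) = 0.7427 K/W
R_cav   = 0.175/(0.0259×0.89×17) = 0.4466 K/W
1/R_core = 1/R_stud + 1/R_cav → R_core = 0.2789 K/W
R_outer = 0.016/(0.212×17) = 0.00444 K/W
R_total = 0.2893 K/W
Q = ΔT/R_total = 20/0.2893

Q ≈ 69.1 W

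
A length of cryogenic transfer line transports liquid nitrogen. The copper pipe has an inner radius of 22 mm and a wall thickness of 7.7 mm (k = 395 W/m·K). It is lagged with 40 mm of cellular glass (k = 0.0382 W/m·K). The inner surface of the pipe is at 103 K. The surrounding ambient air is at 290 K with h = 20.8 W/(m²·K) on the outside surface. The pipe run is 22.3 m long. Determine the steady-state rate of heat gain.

Q ≈ 1140 W

Treating each annulus and film as a series resistance:
R_copper pipe wall = ln(29.7/22)/(2π×395×22.3) = 5.422×10^-6 K/W
R_cellular glass = ln(69.7/29.7)/(2π×0.0382×22.3) = 0.1594 K/W
R_outer film = 1/(h_o·2πr_oL) = 1/(20.8×2π×0.0697×22.3) = 0.004923 K/W
R_total = 0.1643 K/W
Q = ΔT/R_total = 187/0.1643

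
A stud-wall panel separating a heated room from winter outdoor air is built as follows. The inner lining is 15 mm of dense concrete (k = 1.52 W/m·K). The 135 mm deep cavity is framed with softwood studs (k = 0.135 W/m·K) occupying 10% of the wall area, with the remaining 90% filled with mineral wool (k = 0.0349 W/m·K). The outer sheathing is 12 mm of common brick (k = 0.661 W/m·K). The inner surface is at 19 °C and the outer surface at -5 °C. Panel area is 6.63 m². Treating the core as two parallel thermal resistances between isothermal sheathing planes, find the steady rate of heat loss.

Sheathing layers in series; stud and cavity paths in parallel between them.
R_inner = 0.015/(1.52×6.63) = 0.001488 K/W
R_stud  = 0.135/(0.135×0.1×6.63) = 1.508 K/W
R_cav   = 0.135/(0.0349×0.9×6.63) = 0.6483 K/W
1/R_core = 1/R_stud + 1/R_cav → R_core = 0.4534 K/W
R_outer = 0.012/(0.661×6.63) = 0.002738 K/W
R_total = 0.4576 K/W
Q = ΔT/R_total = 24/0.4576

Q ≈ 52.4 W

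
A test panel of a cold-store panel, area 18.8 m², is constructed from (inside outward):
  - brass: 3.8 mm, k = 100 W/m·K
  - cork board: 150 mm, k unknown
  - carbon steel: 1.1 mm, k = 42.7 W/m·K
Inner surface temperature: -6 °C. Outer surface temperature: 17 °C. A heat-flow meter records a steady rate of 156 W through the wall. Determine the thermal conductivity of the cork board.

k ≈ 0.0541 W/(m·K)

Thermal resistances in series:
R_brass = L/(kA) = 0.0038/(100×18.8) = 2.021×10^-6 K/W
R_carbon steel = L/(kA) = 0.0011/(42.7×18.8) = 1.37×10^-6 K/W
Sum of known resistances R_other = 3.392×10^-6 K/W
Total R = ΔT/Q = 23/156 = 0.1474 K/W
R_cork board = R_total − R_other = 0.1474 K/W
k = L/(R·A) = 0.15/(0.1474×18.8)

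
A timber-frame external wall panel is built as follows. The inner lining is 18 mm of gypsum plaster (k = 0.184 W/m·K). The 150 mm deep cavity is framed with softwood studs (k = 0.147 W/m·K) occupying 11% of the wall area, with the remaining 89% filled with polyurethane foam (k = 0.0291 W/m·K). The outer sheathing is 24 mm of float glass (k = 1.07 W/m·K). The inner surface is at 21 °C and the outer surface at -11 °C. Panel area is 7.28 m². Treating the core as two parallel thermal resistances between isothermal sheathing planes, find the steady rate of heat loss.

Q ≈ 63.2 W

Sheathing layers in series; stud and cavity paths in parallel between them.
R_inner = 0.018/(0.184×7.28) = 0.01344 K/W
R_stud  = 0.15/(0.147×0.11×7.28) = 1.274 K/W
R_cav   = 0.15/(0.0291×0.89×7.28) = 0.7956 K/W
1/R_core = 1/R_stud + 1/R_cav → R_core = 0.4898 K/W
R_outer = 0.024/(1.07×7.28) = 0.003081 K/W
R_total = 0.5063 K/W
Q = ΔT/R_total = 32/0.5063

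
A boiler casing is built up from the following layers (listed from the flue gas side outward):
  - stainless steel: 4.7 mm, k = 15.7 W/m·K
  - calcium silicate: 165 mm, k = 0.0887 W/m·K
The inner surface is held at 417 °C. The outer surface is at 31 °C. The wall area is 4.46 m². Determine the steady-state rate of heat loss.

Q ≈ 925 W

Model the wall as resistances in series:
R_stainless steel = L/(kA) = 0.0047/(15.7×4.46) = 6.712×10^-5 K/W
R_calcium silicate = L/(kA) = 0.165/(0.0887×4.46) = 0.4171 K/W
R_total = 0.4172 K/W
Q = ΔT / R_total = 386 / 0.4172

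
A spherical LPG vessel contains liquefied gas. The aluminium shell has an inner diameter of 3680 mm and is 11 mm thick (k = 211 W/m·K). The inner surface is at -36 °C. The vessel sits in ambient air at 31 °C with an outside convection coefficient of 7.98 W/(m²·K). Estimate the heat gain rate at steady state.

For a spherical shell R = (1/r₁ − 1/r₂)/(4πk); film R = 1/(h·4πr²). In series:
R_aluminium shell = (1/1.84 − 1/1.851)/(4π×211) = 1.218×10^-6 K/W
R_outer film = 1/(h·4πr_o²) = 1/(7.98×4π×1.851²) = 0.002911 K/W
R_total = 0.002912 K/W
Q = ΔT/R_total = 67/0.002912

Q ≈ 23000 W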